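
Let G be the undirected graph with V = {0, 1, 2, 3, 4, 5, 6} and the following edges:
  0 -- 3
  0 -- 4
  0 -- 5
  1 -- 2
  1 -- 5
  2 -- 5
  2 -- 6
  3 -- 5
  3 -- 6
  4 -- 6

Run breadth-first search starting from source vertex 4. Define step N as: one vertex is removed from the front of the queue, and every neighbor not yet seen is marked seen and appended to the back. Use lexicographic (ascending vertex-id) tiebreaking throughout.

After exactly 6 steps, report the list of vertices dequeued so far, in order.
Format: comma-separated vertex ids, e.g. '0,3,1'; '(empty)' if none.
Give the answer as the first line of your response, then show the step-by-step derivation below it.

4,0,6,3,5,2

step 1: dequeue 4; queue=[0,6]; order=4
step 2: dequeue 0; queue=[6,3,5]; order=4,0
step 3: dequeue 6; queue=[3,5,2]; order=4,0,6
step 4: dequeue 3; queue=[5,2]; order=4,0,6,3
step 5: dequeue 5; queue=[2,1]; order=4,0,6,3,5
step 6: dequeue 2; queue=[1]; order=4,0,6,3,5,2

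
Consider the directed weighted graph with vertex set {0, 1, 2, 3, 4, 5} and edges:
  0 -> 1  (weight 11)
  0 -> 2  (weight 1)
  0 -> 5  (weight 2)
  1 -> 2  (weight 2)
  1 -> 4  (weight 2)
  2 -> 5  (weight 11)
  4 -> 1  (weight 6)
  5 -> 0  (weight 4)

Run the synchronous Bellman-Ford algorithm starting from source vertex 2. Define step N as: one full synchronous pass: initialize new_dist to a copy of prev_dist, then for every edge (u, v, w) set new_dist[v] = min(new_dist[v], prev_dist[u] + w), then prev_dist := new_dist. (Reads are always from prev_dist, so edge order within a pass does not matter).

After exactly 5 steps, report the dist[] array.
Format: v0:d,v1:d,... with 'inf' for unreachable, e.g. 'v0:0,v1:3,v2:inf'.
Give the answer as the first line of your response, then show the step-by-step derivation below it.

v0:15,v1:26,v2:0,v3:inf,v4:28,v5:11

step 1: dist = v0:inf,v1:inf,v2:0,v3:inf,v4:inf,v5:11
step 2: dist = v0:15,v1:inf,v2:0,v3:inf,v4:inf,v5:11
step 3: dist = v0:15,v1:26,v2:0,v3:inf,v4:inf,v5:11
step 4: dist = v0:15,v1:26,v2:0,v3:inf,v4:28,v5:11
step 5: dist = v0:15,v1:26,v2:0,v3:inf,v4:28,v5:11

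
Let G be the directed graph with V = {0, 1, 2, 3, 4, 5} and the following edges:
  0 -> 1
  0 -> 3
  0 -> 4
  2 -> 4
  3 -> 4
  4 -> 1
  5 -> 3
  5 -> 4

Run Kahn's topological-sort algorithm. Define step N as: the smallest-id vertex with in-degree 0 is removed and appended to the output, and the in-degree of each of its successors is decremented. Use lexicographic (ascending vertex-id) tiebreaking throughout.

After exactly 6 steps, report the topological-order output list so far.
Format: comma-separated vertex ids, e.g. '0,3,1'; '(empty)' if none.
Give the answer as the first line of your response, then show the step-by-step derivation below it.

0,2,5,3,4,1

step 1: output 0; order=[0]; indeg=(0,1,0,1,3,0)
step 2: output 2; order=[0,2]; indeg=(0,1,0,1,2,0)
step 3: output 5; order=[0,2,5]; indeg=(0,1,0,0,1,0)
step 4: output 3; order=[0,2,5,3]; indeg=(0,1,0,0,0,0)
step 5: output 4; order=[0,2,5,3,4]; indeg=(0,0,0,0,0,0)
step 6: output 1; order=[0,2,5,3,4,1]; indeg=(0,0,0,0,0,0)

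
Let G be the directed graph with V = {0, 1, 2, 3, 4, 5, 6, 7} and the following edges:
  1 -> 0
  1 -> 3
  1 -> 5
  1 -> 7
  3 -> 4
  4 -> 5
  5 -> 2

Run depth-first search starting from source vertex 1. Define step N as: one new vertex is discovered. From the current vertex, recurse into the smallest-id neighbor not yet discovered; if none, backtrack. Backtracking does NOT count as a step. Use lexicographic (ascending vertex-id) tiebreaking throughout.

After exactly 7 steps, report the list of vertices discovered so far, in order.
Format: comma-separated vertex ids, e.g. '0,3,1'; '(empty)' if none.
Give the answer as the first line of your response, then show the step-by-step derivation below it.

1,0,3,4,5,2,7

step 1: discover 1; path=1; order=1
step 2: discover 0; path=1>0; order=1,0
step 3: discover 3; path=1>3; order=1,0,3
step 4: discover 4; path=1>3>4; order=1,0,3,4
step 5: discover 5; path=1>3>4>5; order=1,0,3,4,5
step 6: discover 2; path=1>3>4>5>2; order=1,0,3,4,5,2
step 7: discover 7; path=1>7; order=1,0,3,4,5,2,7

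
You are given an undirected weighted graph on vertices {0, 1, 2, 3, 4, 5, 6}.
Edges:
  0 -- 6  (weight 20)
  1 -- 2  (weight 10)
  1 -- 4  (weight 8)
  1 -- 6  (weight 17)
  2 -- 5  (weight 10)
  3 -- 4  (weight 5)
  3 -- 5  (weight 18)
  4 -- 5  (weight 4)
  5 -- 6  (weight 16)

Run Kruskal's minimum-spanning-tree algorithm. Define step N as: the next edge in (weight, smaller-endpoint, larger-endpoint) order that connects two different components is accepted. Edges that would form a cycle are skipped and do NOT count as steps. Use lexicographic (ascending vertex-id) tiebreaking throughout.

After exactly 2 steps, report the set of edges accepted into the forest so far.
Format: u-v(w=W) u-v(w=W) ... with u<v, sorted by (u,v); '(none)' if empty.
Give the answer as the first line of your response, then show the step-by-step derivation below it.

3-4(w=5) 4-5(w=4)

step 1: add edge 4-5 (w=4); MST = {4-5(w=4)}
step 2: add edge 3-4 (w=5); MST = {3-4(w=5) 4-5(w=4)}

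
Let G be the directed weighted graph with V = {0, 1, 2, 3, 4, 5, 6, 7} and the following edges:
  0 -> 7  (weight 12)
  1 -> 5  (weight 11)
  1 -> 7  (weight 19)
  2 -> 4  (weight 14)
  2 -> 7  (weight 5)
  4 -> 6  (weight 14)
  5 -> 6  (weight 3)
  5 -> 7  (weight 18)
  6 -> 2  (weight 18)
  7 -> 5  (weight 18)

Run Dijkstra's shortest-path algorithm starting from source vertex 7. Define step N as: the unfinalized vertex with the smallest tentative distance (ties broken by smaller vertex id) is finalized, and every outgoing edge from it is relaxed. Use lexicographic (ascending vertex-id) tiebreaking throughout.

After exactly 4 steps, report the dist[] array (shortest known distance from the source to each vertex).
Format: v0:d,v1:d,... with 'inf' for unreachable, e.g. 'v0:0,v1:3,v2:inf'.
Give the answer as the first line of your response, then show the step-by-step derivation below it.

v0:inf,v1:inf,v2:39,v3:inf,v4:53,v5:18,v6:21,v7:0

step 1: dist = v0:inf,v1:inf,v2:inf,v3:inf,v4:inf,v5:18,v6:inf,v7:0
step 2: dist = v0:inf,v1:inf,v2:inf,v3:inf,v4:inf,v5:18,v6:21,v7:0
step 3: dist = v0:inf,v1:inf,v2:39,v3:inf,v4:inf,v5:18,v6:21,v7:0
step 4: dist = v0:inf,v1:inf,v2:39,v3:inf,v4:53,v5:18,v6:21,v7:0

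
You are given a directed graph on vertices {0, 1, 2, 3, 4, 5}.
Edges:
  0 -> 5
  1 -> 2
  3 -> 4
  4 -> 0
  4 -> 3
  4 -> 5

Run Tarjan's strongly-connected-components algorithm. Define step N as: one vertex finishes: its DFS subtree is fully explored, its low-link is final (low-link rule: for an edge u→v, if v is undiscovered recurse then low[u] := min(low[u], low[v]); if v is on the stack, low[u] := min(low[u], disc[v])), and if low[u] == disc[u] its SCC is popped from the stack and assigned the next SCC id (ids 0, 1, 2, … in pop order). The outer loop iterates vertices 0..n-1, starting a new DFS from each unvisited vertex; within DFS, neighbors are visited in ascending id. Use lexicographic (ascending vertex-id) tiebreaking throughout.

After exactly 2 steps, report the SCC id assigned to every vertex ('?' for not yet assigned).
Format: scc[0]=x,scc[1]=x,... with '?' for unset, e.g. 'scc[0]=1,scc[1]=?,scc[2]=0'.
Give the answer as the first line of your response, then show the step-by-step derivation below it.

scc[0]=1,scc[1]=?,scc[2]=?,scc[3]=?,scc[4]=?,scc[5]=0

step 1: low=(low[0]=0,low[1]=?,low[2]=?,low[3]=?,low[4]=?,low[5]=1); scc=(scc[0]=?,scc[1]=?,scc[2]=?,scc[3]=?,scc[4]=?,scc[5]=0)
step 2: low=(low[0]=0,low[1]=?,low[2]=?,low[3]=?,low[4]=?,low[5]=1); scc=(scc[0]=1,scc[1]=?,scc[2]=?,scc[3]=?,scc[4]=?,scc[5]=0)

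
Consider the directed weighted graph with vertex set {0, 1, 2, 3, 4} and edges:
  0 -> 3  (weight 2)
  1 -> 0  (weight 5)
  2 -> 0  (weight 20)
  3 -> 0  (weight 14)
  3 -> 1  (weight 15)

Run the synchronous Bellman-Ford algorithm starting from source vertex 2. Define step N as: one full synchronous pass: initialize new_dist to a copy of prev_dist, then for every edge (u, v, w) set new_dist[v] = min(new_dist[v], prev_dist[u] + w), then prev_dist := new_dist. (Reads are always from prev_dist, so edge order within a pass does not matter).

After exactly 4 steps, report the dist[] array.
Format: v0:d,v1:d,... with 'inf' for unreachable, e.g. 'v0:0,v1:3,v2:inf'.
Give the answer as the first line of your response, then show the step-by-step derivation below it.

v0:20,v1:37,v2:0,v3:22,v4:inf

step 1: dist = v0:20,v1:inf,v2:0,v3:inf,v4:inf
step 2: dist = v0:20,v1:inf,v2:0,v3:22,v4:inf
step 3: dist = v0:20,v1:37,v2:0,v3:22,v4:inf
step 4: dist = v0:20,v1:37,v2:0,v3:22,v4:inf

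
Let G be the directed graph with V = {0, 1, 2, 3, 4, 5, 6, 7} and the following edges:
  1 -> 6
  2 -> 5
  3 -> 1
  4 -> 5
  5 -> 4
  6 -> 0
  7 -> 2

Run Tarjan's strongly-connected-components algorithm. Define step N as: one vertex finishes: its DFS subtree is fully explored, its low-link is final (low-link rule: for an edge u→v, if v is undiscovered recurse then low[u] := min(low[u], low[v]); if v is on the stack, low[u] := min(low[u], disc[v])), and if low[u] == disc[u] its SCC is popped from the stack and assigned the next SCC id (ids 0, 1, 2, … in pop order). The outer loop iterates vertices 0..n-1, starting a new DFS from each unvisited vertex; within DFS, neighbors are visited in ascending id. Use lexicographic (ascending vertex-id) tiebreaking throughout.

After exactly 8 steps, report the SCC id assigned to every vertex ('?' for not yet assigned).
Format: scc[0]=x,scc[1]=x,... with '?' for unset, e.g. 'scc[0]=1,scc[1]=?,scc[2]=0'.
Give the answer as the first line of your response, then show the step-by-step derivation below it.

scc[0]=0,scc[1]=2,scc[2]=4,scc[3]=5,scc[4]=3,scc[5]=3,scc[6]=1,scc[7]=6

step 1: low=(low[0]=0,low[1]=?,low[2]=?,low[3]=?,low[4]=?,low[5]=?,low[6]=?,low[7]=?); scc=(scc[0]=0,scc[1]=?,scc[2]=?,scc[3]=?,scc[4]=?,scc[5]=?,scc[6]=?,scc[7]=?)
step 2: low=(low[0]=0,low[1]=1,low[2]=?,low[3]=?,low[4]=?,low[5]=?,low[6]=2,low[7]=?); scc=(scc[0]=0,scc[1]=?,scc[2]=?,scc[3]=?,scc[4]=?,scc[5]=?,scc[6]=1,scc[7]=?)
step 3: low=(low[0]=0,low[1]=1,low[2]=?,low[3]=?,low[4]=?,low[5]=?,low[6]=2,low[7]=?); scc=(scc[0]=0,scc[1]=2,scc[2]=?,scc[3]=?,scc[4]=?,scc[5]=?,scc[6]=1,scc[7]=?)
step 4: low=(low[0]=0,low[1]=1,low[2]=3,low[3]=?,low[4]=4,low[5]=4,low[6]=2,low[7]=?); scc=(scc[0]=0,scc[1]=2,scc[2]=?,scc[3]=?,scc[4]=?,scc[5]=?,scc[6]=1,scc[7]=?)
step 5: low=(low[0]=0,low[1]=1,low[2]=3,low[3]=?,low[4]=4,low[5]=4,low[6]=2,low[7]=?); scc=(scc[0]=0,scc[1]=2,scc[2]=?,scc[3]=?,scc[4]=3,scc[5]=3,scc[6]=1,scc[7]=?)
step 6: low=(low[0]=0,low[1]=1,low[2]=3,low[3]=?,low[4]=4,low[5]=4,low[6]=2,low[7]=?); scc=(scc[0]=0,scc[1]=2,scc[2]=4,scc[3]=?,scc[4]=3,scc[5]=3,scc[6]=1,scc[7]=?)
step 7: low=(low[0]=0,low[1]=1,low[2]=3,low[3]=6,low[4]=4,low[5]=4,low[6]=2,low[7]=?); scc=(scc[0]=0,scc[1]=2,scc[2]=4,scc[3]=5,scc[4]=3,scc[5]=3,scc[6]=1,scc[7]=?)
step 8: low=(low[0]=0,low[1]=1,low[2]=3,low[3]=6,low[4]=4,low[5]=4,low[6]=2,low[7]=7); scc=(scc[0]=0,scc[1]=2,scc[2]=4,scc[3]=5,scc[4]=3,scc[5]=3,scc[6]=1,scc[7]=6)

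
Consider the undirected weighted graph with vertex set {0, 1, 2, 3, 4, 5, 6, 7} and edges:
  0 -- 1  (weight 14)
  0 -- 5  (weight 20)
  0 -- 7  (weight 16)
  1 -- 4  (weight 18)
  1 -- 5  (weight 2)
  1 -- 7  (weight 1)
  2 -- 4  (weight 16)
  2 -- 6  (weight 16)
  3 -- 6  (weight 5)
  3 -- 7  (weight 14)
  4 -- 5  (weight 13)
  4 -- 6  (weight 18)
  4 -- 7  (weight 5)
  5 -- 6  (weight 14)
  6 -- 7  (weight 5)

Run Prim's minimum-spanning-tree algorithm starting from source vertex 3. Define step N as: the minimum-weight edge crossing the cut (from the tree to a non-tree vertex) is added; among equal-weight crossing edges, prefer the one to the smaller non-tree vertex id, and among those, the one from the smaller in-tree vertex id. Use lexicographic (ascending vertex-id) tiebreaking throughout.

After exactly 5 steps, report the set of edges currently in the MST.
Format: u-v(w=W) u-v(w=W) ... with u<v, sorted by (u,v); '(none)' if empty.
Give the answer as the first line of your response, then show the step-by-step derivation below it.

1-5(w=2) 1-7(w=1) 3-6(w=5) 4-7(w=5) 6-7(w=5)

step 1: add edge 3-6 (w=5); MST = {3-6(w=5)}
step 2: add edge 6-7 (w=5); MST = {3-6(w=5) 6-7(w=5)}
step 3: add edge 1-7 (w=1); MST = {1-7(w=1) 3-6(w=5) 6-7(w=5)}
step 4: add edge 1-5 (w=2); MST = {1-5(w=2) 1-7(w=1) 3-6(w=5) 6-7(w=5)}
step 5: add edge 4-7 (w=5); MST = {1-5(w=2) 1-7(w=1) 3-6(w=5) 4-7(w=5) 6-7(w=5)}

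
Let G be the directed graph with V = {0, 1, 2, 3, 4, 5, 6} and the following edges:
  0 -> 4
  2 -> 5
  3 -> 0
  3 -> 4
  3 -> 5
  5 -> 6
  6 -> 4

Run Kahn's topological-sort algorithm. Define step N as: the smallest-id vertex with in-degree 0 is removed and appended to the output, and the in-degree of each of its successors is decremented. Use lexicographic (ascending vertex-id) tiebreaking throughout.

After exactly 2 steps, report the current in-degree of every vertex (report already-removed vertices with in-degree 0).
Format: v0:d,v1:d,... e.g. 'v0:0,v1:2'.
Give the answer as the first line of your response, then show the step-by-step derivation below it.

v0:1,v1:0,v2:0,v3:0,v4:3,v5:1,v6:1

step 1: output 1; order=[1]; indeg=(1,0,0,0,3,2,1)
step 2: output 2; order=[1,2]; indeg=(1,0,0,0,3,1,1)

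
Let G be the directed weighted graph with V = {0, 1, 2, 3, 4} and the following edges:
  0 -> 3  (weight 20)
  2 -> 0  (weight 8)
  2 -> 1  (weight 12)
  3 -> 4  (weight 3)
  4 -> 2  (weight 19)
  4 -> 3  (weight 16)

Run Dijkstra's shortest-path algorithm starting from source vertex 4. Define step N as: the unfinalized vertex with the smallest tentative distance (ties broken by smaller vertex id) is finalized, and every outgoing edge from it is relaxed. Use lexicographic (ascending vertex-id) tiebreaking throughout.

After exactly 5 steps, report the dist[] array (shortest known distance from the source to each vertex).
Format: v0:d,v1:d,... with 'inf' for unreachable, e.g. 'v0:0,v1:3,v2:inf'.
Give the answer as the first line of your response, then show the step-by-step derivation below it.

v0:27,v1:31,v2:19,v3:16,v4:0

step 1: dist = v0:inf,v1:inf,v2:19,v3:16,v4:0
step 2: dist = v0:inf,v1:inf,v2:19,v3:16,v4:0
step 3: dist = v0:27,v1:31,v2:19,v3:16,v4:0
step 4: dist = v0:27,v1:31,v2:19,v3:16,v4:0
step 5: dist = v0:27,v1:31,v2:19,v3:16,v4:0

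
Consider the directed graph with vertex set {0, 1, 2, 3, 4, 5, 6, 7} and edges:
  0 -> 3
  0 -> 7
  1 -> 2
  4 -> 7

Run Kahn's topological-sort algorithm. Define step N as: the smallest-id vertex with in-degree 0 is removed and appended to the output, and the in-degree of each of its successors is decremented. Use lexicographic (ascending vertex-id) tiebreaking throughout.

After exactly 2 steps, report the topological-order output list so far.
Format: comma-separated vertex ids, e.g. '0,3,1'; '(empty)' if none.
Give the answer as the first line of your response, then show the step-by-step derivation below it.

0,1

step 1: output 0; order=[0]; indeg=(0,0,1,0,0,0,0,1)
step 2: output 1; order=[0,1]; indeg=(0,0,0,0,0,0,0,1)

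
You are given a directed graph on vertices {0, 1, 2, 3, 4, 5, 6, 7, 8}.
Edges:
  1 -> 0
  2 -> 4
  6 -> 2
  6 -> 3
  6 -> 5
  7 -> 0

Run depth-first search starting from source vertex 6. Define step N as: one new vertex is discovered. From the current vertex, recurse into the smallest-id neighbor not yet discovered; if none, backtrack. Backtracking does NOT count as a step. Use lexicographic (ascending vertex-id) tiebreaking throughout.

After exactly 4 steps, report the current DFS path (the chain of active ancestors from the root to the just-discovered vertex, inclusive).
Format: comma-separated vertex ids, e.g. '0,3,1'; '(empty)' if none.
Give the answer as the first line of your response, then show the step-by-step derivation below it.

6,3

step 1: discover 6; path=6; order=6
step 2: discover 2; path=6>2; order=6,2
step 3: discover 4; path=6>2>4; order=6,2,4
step 4: discover 3; path=6>3; order=6,2,4,3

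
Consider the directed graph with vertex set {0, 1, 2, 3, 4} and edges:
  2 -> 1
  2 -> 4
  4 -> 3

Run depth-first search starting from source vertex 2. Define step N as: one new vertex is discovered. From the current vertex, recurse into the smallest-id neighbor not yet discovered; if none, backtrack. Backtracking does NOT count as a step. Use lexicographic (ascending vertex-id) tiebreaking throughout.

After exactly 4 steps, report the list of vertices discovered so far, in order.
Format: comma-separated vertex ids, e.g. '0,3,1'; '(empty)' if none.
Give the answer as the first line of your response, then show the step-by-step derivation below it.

2,1,4,3

step 1: discover 2; path=2; order=2
step 2: discover 1; path=2>1; order=2,1
step 3: discover 4; path=2>4; order=2,1,4
step 4: discover 3; path=2>4>3; order=2,1,4,3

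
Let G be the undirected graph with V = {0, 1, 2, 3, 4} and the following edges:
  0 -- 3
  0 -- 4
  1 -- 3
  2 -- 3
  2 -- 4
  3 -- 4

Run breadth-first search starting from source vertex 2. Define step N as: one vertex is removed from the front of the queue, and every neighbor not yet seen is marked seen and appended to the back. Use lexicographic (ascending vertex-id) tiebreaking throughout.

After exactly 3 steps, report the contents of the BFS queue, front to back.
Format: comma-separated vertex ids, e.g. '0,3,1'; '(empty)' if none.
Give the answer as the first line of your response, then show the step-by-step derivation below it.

0,1

step 1: dequeue 2; queue=[3,4]; order=2
step 2: dequeue 3; queue=[4,0,1]; order=2,3
step 3: dequeue 4; queue=[0,1]; order=2,3,4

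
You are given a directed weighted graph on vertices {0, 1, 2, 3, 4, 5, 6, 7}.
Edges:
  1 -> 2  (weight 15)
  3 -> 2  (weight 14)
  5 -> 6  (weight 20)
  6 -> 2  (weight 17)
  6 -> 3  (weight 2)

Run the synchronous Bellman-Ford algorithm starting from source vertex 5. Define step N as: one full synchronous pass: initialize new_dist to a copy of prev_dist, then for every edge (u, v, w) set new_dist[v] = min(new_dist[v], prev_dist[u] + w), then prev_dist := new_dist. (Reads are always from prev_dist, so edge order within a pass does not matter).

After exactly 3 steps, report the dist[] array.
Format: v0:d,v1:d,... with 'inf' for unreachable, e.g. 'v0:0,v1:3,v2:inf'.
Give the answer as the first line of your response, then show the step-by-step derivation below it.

v0:inf,v1:inf,v2:36,v3:22,v4:inf,v5:0,v6:20,v7:inf

step 1: dist = v0:inf,v1:inf,v2:inf,v3:inf,v4:inf,v5:0,v6:20,v7:inf
step 2: dist = v0:inf,v1:inf,v2:37,v3:22,v4:inf,v5:0,v6:20,v7:inf
step 3: dist = v0:inf,v1:inf,v2:36,v3:22,v4:inf,v5:0,v6:20,v7:inf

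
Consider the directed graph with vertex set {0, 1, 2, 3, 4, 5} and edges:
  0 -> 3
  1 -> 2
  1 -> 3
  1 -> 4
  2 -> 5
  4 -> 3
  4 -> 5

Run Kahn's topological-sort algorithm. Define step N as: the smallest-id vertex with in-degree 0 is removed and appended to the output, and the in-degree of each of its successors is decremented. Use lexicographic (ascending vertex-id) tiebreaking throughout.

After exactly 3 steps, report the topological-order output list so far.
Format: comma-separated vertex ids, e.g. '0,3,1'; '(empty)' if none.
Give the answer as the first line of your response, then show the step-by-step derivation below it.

0,1,2

step 1: output 0; order=[0]; indeg=(0,0,1,2,1,2)
step 2: output 1; order=[0,1]; indeg=(0,0,0,1,0,2)
step 3: output 2; order=[0,1,2]; indeg=(0,0,0,1,0,1)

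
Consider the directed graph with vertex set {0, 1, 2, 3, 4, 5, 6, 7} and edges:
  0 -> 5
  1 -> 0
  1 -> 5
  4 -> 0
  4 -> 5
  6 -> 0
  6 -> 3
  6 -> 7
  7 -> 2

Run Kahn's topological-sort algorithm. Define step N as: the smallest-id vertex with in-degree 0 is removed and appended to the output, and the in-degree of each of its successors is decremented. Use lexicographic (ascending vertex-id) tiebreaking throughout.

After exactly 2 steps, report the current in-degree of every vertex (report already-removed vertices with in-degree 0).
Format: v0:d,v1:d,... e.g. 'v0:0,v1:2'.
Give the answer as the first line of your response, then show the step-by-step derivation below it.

v0:1,v1:0,v2:1,v3:1,v4:0,v5:1,v6:0,v7:1

step 1: output 1; order=[1]; indeg=(2,0,1,1,0,2,0,1)
step 2: output 4; order=[1,4]; indeg=(1,0,1,1,0,1,0,1)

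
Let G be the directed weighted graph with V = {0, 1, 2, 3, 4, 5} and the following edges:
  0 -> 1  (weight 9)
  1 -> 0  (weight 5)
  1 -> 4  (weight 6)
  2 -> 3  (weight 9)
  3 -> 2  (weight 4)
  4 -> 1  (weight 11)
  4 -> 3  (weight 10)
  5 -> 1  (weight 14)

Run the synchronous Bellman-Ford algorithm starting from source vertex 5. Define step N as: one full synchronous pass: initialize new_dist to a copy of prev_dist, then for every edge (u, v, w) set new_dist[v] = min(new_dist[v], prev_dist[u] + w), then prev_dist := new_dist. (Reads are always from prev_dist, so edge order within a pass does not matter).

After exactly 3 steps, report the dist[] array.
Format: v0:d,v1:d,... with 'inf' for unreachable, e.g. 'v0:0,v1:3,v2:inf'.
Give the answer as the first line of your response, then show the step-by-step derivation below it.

v0:19,v1:14,v2:inf,v3:30,v4:20,v5:0

step 1: dist = v0:inf,v1:14,v2:inf,v3:inf,v4:inf,v5:0
step 2: dist = v0:19,v1:14,v2:inf,v3:inf,v4:20,v5:0
step 3: dist = v0:19,v1:14,v2:inf,v3:30,v4:20,v5:0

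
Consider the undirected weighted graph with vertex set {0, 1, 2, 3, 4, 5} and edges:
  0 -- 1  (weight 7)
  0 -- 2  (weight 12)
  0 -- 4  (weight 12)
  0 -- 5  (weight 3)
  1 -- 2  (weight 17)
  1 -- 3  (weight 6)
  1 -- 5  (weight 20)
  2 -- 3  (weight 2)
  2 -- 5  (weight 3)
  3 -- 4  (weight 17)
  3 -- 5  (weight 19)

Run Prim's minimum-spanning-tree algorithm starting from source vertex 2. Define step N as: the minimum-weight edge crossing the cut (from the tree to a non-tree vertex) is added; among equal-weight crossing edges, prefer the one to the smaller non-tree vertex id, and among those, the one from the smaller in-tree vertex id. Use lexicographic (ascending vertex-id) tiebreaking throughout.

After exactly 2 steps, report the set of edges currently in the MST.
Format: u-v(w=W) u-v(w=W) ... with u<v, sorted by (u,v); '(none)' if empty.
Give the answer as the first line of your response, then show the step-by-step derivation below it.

2-3(w=2) 2-5(w=3)

step 1: add edge 2-3 (w=2); MST = {2-3(w=2)}
step 2: add edge 2-5 (w=3); MST = {2-3(w=2) 2-5(w=3)}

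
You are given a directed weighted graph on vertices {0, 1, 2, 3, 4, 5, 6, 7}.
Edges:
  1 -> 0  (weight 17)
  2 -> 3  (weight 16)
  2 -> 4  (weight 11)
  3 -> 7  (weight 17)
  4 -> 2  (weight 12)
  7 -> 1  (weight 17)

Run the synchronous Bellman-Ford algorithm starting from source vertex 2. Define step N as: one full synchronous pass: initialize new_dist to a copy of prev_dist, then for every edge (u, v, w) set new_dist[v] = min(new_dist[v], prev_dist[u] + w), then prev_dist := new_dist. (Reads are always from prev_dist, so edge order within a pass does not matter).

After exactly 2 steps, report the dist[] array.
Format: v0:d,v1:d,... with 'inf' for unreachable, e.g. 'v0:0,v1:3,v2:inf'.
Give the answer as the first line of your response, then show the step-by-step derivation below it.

v0:inf,v1:inf,v2:0,v3:16,v4:11,v5:inf,v6:inf,v7:33

step 1: dist = v0:inf,v1:inf,v2:0,v3:16,v4:11,v5:inf,v6:inf,v7:inf
step 2: dist = v0:inf,v1:inf,v2:0,v3:16,v4:11,v5:inf,v6:inf,v7:33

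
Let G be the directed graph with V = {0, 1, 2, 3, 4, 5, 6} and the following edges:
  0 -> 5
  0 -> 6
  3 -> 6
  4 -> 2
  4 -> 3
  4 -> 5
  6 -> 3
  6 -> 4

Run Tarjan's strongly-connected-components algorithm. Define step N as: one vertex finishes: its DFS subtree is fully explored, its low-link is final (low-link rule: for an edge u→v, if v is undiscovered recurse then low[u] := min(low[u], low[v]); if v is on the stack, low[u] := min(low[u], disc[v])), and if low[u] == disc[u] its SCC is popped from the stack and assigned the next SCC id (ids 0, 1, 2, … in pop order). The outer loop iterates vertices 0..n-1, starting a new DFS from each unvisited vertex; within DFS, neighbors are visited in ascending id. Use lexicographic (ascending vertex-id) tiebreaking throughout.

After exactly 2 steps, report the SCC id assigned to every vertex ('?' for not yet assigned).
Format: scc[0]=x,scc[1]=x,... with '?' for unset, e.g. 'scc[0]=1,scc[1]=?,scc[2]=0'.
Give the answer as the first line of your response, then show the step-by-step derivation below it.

scc[0]=?,scc[1]=?,scc[2]=?,scc[3]=?,scc[4]=?,scc[5]=0,scc[6]=?

step 1: low=(low[0]=0,low[1]=?,low[2]=?,low[3]=?,low[4]=?,low[5]=1,low[6]=?); scc=(scc[0]=?,scc[1]=?,scc[2]=?,scc[3]=?,scc[4]=?,scc[5]=0,scc[6]=?)
step 2: low=(low[0]=0,low[1]=?,low[2]=?,low[3]=2,low[4]=?,low[5]=1,low[6]=2); scc=(scc[0]=?,scc[1]=?,scc[2]=?,scc[3]=?,scc[4]=?,scc[5]=0,scc[6]=?)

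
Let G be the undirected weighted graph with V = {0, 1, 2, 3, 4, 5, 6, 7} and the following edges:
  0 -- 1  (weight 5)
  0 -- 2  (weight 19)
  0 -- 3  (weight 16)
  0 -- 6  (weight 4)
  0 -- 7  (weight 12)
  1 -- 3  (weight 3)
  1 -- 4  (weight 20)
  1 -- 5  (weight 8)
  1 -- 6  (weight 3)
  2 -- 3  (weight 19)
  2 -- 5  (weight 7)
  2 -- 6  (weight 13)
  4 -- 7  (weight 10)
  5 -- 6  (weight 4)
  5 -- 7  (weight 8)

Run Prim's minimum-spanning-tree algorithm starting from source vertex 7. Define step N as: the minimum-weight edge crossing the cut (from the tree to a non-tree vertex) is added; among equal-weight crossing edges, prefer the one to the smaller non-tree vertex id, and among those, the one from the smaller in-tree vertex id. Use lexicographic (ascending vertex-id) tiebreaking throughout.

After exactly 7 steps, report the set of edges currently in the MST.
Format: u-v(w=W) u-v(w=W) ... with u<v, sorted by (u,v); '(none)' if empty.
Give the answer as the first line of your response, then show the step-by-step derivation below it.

0-6(w=4) 1-3(w=3) 1-6(w=3) 2-5(w=7) 4-7(w=10) 5-6(w=4) 5-7(w=8)

step 1: add edge 5-7 (w=8); MST = {5-7(w=8)}
step 2: add edge 5-6 (w=4); MST = {5-6(w=4) 5-7(w=8)}
step 3: add edge 1-6 (w=3); MST = {1-6(w=3) 5-6(w=4) 5-7(w=8)}
step 4: add edge 1-3 (w=3); MST = {1-3(w=3) 1-6(w=3) 5-6(w=4) 5-7(w=8)}
step 5: add edge 0-6 (w=4); MST = {0-6(w=4) 1-3(w=3) 1-6(w=3) 5-6(w=4) 5-7(w=8)}
step 6: add edge 2-5 (w=7); MST = {0-6(w=4) 1-3(w=3) 1-6(w=3) 2-5(w=7) 5-6(w=4) 5-7(w=8)}
step 7: add edge 4-7 (w=10); MST = {0-6(w=4) 1-3(w=3) 1-6(w=3) 2-5(w=7) 4-7(w=10) 5-6(w=4) 5-7(w=8)}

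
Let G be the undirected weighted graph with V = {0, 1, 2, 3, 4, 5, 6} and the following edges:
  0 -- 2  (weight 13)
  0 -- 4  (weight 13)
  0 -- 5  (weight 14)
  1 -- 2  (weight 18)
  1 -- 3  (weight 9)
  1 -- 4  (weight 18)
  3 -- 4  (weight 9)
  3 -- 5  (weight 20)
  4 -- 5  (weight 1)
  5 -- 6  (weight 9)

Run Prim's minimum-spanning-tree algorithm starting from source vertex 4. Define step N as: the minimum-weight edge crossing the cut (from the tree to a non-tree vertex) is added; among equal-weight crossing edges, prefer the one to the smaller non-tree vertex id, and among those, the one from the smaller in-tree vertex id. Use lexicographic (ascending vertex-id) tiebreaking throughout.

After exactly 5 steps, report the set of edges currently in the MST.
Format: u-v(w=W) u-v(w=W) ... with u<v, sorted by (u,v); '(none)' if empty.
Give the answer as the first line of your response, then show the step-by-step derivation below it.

0-4(w=13) 1-3(w=9) 3-4(w=9) 4-5(w=1) 5-6(w=9)

step 1: add edge 4-5 (w=1); MST = {4-5(w=1)}
step 2: add edge 3-4 (w=9); MST = {3-4(w=9) 4-5(w=1)}
step 3: add edge 1-3 (w=9); MST = {1-3(w=9) 3-4(w=9) 4-5(w=1)}
step 4: add edge 5-6 (w=9); MST = {1-3(w=9) 3-4(w=9) 4-5(w=1) 5-6(w=9)}
step 5: add edge 0-4 (w=13); MST = {0-4(w=13) 1-3(w=9) 3-4(w=9) 4-5(w=1) 5-6(w=9)}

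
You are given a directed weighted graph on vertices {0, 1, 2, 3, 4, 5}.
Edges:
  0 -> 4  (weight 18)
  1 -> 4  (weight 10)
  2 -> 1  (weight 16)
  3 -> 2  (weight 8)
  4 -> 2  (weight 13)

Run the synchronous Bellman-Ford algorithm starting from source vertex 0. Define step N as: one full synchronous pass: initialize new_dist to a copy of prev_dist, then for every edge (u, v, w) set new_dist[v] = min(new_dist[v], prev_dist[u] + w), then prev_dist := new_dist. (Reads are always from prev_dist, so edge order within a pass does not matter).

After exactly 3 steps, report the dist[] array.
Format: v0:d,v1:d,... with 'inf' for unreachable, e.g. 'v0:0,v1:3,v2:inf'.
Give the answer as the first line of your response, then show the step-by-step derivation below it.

v0:0,v1:47,v2:31,v3:inf,v4:18,v5:inf

step 1: dist = v0:0,v1:inf,v2:inf,v3:inf,v4:18,v5:inf
step 2: dist = v0:0,v1:inf,v2:31,v3:inf,v4:18,v5:inf
step 3: dist = v0:0,v1:47,v2:31,v3:inf,v4:18,v5:inf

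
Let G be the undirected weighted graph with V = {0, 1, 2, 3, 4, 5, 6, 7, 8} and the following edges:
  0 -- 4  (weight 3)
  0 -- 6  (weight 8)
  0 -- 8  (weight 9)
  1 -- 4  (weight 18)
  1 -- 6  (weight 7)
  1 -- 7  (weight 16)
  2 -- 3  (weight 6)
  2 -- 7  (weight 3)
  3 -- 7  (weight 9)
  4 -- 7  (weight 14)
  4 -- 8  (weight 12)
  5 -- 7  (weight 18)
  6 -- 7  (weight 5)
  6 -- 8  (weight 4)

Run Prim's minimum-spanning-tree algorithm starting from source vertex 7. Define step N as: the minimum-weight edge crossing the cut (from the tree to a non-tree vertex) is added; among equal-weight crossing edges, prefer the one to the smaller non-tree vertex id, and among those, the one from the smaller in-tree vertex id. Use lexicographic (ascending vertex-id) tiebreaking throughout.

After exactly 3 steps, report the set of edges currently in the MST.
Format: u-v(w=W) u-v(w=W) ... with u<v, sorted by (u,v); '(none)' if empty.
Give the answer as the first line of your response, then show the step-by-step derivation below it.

2-7(w=3) 6-7(w=5) 6-8(w=4)

step 1: add edge 2-7 (w=3); MST = {2-7(w=3)}
step 2: add edge 6-7 (w=5); MST = {2-7(w=3) 6-7(w=5)}
step 3: add edge 6-8 (w=4); MST = {2-7(w=3) 6-7(w=5) 6-8(w=4)}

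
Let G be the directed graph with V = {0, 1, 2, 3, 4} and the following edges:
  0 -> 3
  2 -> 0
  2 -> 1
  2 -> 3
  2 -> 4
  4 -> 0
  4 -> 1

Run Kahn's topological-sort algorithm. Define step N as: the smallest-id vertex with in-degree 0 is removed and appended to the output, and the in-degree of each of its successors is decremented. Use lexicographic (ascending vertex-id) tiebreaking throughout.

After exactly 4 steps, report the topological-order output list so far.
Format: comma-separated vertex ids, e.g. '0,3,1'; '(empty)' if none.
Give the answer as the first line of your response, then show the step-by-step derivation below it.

2,4,0,1

step 1: output 2; order=[2]; indeg=(1,1,0,1,0)
step 2: output 4; order=[2,4]; indeg=(0,0,0,1,0)
step 3: output 0; order=[2,4,0]; indeg=(0,0,0,0,0)
step 4: output 1; order=[2,4,0,1]; indeg=(0,0,0,0,0)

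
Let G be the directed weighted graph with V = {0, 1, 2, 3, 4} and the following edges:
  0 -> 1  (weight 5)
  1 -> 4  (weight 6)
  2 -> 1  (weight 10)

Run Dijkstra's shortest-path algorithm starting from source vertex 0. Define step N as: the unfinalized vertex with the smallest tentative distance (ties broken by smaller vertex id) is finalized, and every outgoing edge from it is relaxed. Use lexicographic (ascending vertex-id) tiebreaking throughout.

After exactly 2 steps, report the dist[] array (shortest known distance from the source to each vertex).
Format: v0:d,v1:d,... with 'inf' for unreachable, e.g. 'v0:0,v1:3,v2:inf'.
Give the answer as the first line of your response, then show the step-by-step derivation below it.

v0:0,v1:5,v2:inf,v3:inf,v4:11

step 1: dist = v0:0,v1:5,v2:inf,v3:inf,v4:inf
step 2: dist = v0:0,v1:5,v2:inf,v3:inf,v4:11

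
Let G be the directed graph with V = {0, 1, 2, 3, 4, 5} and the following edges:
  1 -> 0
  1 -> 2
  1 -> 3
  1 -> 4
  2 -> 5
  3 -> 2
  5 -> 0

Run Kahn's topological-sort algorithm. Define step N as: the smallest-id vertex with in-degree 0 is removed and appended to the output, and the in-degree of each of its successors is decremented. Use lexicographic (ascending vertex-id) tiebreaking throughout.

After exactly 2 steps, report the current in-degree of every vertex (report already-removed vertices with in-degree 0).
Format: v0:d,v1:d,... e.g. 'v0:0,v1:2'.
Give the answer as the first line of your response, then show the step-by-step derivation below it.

v0:1,v1:0,v2:0,v3:0,v4:0,v5:1

step 1: output 1; order=[1]; indeg=(1,0,1,0,0,1)
step 2: output 3; order=[1,3]; indeg=(1,0,0,0,0,1)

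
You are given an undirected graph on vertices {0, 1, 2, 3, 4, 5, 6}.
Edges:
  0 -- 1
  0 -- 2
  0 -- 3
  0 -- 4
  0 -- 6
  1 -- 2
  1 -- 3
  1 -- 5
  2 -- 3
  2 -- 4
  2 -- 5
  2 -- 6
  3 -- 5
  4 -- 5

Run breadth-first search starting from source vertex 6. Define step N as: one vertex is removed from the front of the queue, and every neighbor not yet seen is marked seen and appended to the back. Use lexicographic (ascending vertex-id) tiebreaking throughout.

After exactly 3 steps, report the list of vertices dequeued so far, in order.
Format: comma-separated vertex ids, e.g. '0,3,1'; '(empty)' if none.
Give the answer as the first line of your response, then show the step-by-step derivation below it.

6,0,2

step 1: dequeue 6; queue=[0,2]; order=6
step 2: dequeue 0; queue=[2,1,3,4]; order=6,0
step 3: dequeue 2; queue=[1,3,4,5]; order=6,0,2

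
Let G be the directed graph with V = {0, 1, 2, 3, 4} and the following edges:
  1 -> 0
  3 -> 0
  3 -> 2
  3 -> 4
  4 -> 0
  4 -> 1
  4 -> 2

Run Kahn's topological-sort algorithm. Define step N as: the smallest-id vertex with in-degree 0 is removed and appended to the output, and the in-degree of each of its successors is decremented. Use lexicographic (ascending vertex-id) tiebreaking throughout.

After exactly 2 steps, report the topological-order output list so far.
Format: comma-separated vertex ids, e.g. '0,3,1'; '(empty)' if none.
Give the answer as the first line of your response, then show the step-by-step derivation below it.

3,4

step 1: output 3; order=[3]; indeg=(2,1,1,0,0)
step 2: output 4; order=[3,4]; indeg=(1,0,0,0,0)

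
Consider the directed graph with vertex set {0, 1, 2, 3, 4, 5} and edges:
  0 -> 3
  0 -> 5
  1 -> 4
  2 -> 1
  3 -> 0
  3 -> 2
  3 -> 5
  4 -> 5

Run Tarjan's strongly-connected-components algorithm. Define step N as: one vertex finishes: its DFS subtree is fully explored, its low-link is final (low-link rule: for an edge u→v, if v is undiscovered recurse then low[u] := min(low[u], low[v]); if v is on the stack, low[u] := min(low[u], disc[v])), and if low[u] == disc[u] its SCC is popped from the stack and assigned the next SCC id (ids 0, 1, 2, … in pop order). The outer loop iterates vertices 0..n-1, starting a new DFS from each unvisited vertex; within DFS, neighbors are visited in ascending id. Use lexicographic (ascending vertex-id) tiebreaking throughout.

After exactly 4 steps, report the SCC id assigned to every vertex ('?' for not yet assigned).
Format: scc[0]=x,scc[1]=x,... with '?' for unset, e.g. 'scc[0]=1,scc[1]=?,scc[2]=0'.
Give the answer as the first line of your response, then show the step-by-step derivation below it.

scc[0]=?,scc[1]=2,scc[2]=3,scc[3]=?,scc[4]=1,scc[5]=0

step 1: low=(low[0]=0,low[1]=3,low[2]=2,low[3]=0,low[4]=4,low[5]=5); scc=(scc[0]=?,scc[1]=?,scc[2]=?,scc[3]=?,scc[4]=?,scc[5]=0)
step 2: low=(low[0]=0,low[1]=3,low[2]=2,low[3]=0,low[4]=4,low[5]=5); scc=(scc[0]=?,scc[1]=?,scc[2]=?,scc[3]=?,scc[4]=1,scc[5]=0)
step 3: low=(low[0]=0,low[1]=3,low[2]=2,low[3]=0,low[4]=4,low[5]=5); scc=(scc[0]=?,scc[1]=2,scc[2]=?,scc[3]=?,scc[4]=1,scc[5]=0)
step 4: low=(low[0]=0,low[1]=3,low[2]=2,low[3]=0,low[4]=4,low[5]=5); scc=(scc[0]=?,scc[1]=2,scc[2]=3,scc[3]=?,scc[4]=1,scc[5]=0)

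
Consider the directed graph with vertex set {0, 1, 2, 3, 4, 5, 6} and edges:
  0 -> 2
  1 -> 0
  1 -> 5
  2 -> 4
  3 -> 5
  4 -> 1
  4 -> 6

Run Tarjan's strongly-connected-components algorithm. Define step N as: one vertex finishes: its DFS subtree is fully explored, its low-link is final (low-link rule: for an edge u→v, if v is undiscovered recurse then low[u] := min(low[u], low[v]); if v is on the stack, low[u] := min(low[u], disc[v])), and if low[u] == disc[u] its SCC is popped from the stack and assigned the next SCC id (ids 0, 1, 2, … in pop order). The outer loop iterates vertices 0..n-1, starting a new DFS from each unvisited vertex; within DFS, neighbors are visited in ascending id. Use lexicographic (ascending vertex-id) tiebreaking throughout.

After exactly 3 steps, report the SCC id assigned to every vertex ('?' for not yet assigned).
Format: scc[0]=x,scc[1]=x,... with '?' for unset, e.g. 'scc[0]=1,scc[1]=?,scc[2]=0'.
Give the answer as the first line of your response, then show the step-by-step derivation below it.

scc[0]=?,scc[1]=?,scc[2]=?,scc[3]=?,scc[4]=?,scc[5]=0,scc[6]=1

step 1: low=(low[0]=0,low[1]=0,low[2]=1,low[3]=?,low[4]=2,low[5]=4,low[6]=?); scc=(scc[0]=?,scc[1]=?,scc[2]=?,scc[3]=?,scc[4]=?,scc[5]=0,scc[6]=?)
step 2: low=(low[0]=0,low[1]=0,low[2]=1,low[3]=?,low[4]=2,low[5]=4,low[6]=?); scc=(scc[0]=?,scc[1]=?,scc[2]=?,scc[3]=?,scc[4]=?,scc[5]=0,scc[6]=?)
step 3: low=(low[0]=0,low[1]=0,low[2]=1,low[3]=?,low[4]=0,low[5]=4,low[6]=5); scc=(scc[0]=?,scc[1]=?,scc[2]=?,scc[3]=?,scc[4]=?,scc[5]=0,scc[6]=1)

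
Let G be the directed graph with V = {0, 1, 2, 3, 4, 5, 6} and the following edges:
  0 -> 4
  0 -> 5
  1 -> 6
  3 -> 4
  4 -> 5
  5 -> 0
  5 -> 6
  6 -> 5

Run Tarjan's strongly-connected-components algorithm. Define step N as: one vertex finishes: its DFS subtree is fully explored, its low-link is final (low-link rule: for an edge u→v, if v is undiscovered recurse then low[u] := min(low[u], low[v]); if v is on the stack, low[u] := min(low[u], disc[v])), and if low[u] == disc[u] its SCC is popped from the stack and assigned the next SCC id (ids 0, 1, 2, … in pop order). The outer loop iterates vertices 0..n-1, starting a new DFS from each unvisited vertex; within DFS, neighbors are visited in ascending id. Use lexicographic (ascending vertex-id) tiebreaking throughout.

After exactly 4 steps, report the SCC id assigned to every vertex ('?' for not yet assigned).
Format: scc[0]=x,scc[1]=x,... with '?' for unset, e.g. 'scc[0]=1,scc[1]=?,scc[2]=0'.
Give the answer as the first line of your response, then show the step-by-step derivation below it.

scc[0]=0,scc[1]=?,scc[2]=?,scc[3]=?,scc[4]=0,scc[5]=0,scc[6]=0

step 1: low=(low[0]=0,low[1]=?,low[2]=?,low[3]=?,low[4]=1,low[5]=0,low[6]=2); scc=(scc[0]=?,scc[1]=?,scc[2]=?,scc[3]=?,scc[4]=?,scc[5]=?,scc[6]=?)
step 2: low=(low[0]=0,low[1]=?,low[2]=?,low[3]=?,low[4]=1,low[5]=0,low[6]=2); scc=(scc[0]=?,scc[1]=?,scc[2]=?,scc[3]=?,scc[4]=?,scc[5]=?,scc[6]=?)
step 3: low=(low[0]=0,low[1]=?,low[2]=?,low[3]=?,low[4]=0,low[5]=0,low[6]=2); scc=(scc[0]=?,scc[1]=?,scc[2]=?,scc[3]=?,scc[4]=?,scc[5]=?,scc[6]=?)
step 4: low=(low[0]=0,low[1]=?,low[2]=?,low[3]=?,low[4]=0,low[5]=0,low[6]=2); scc=(scc[0]=0,scc[1]=?,scc[2]=?,scc[3]=?,scc[4]=0,scc[5]=0,scc[6]=0)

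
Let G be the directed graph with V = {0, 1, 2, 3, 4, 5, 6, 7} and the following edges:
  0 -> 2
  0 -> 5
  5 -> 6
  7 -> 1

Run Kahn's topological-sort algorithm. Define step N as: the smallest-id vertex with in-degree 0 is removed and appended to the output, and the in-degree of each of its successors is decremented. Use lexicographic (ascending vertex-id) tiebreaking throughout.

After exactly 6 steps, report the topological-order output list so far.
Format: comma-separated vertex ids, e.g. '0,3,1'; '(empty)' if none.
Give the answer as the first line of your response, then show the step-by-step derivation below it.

0,2,3,4,5,6

step 1: output 0; order=[0]; indeg=(0,1,0,0,0,0,1,0)
step 2: output 2; order=[0,2]; indeg=(0,1,0,0,0,0,1,0)
step 3: output 3; order=[0,2,3]; indeg=(0,1,0,0,0,0,1,0)
step 4: output 4; order=[0,2,3,4]; indeg=(0,1,0,0,0,0,1,0)
step 5: output 5; order=[0,2,3,4,5]; indeg=(0,1,0,0,0,0,0,0)
step 6: output 6; order=[0,2,3,4,5,6]; indeg=(0,1,0,0,0,0,0,0)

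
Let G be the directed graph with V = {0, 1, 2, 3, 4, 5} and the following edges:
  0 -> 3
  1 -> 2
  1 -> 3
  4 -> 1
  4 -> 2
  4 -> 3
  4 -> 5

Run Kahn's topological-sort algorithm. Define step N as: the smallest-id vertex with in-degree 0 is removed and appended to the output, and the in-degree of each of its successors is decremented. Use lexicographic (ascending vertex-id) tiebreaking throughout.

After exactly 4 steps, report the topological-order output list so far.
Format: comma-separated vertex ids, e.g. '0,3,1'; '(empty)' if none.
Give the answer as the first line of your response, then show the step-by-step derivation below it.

0,4,1,2

step 1: output 0; order=[0]; indeg=(0,1,2,2,0,1)
step 2: output 4; order=[0,4]; indeg=(0,0,1,1,0,0)
step 3: output 1; order=[0,4,1]; indeg=(0,0,0,0,0,0)
step 4: output 2; order=[0,4,1,2]; indeg=(0,0,0,0,0,0)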